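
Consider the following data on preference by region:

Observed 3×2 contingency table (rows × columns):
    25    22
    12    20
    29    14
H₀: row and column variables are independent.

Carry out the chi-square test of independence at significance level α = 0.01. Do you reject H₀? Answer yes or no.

reject H₀: no

Row totals [47, 32, 43], col totals [66, 56], n=122
χ² = (25−25.43)²/25.43 + (22−21.57)²/21.57 + (12−17.31)²/17.31 + (20−14.69)²/14.69 + (29−23.26)²/23.26 + (14−19.74)²/19.74 = 6.6490
df = 2
p-value (upper-tail) = 0.03599
At α=0.01: p ≥ α → fail to reject H₀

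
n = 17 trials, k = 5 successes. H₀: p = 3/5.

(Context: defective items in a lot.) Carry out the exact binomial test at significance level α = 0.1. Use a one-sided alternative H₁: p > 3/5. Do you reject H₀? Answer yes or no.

reject H₀: no

Exact binomial: n=17, k=5, p₀=3/5=0.6000
P(X≥5) from Σ C(n,i)·p₀^i·(1−p₀)^(n−i)
p-value (one-sided, H₁ greater) = 0.99748
At α=0.1: p ≥ α → fail to reject H₀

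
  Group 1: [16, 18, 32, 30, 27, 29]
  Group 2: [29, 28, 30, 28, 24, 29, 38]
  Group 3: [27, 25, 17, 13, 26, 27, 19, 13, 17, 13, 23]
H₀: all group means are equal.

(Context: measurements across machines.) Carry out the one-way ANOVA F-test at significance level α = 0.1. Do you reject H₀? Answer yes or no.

Group means [25.33, 29.43, 20.00], grand mean 24.083
SSB = Σnᵢ(x̄ᵢ−x̄)² = 392.786; SSW = ΣΣ(x−x̄ᵢ)² = 665.048
MSB = 392.786/2 = 196.3929; MSW = 665.048/21 = 31.6689
F = MSB/MSW = 6.2014
df = (2, 21)
p-value (upper-tail) = 0.00765
At α=0.1: p < α → reject H₀

reject H₀: yes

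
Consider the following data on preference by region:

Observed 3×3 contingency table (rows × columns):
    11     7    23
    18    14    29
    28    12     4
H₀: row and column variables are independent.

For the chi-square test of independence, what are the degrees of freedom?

degrees of freedom = 4

df = (r−1)(c−1) = (3−1)·(3−1) = 4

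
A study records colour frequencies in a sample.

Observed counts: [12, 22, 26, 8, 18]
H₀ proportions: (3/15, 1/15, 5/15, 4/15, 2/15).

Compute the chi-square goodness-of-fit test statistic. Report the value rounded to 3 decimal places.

n = 86; E_i = n·p_i = [17.20, 5.73, 28.67, 22.93, 11.47]
χ² = (12−17.20)²/17.20 + (22−5.73)²/5.73 + (26−28.67)²/28.67 + (8−22.93)²/22.93 + (18−11.47)²/11.47 = 61.4186
df = 4

test statistic = 61.419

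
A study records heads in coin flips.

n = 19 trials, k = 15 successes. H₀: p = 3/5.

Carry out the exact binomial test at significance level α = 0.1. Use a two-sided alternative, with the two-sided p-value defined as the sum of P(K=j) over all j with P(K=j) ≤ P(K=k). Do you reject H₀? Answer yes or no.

reject H₀: no

Exact binomial: n=19, k=15, p₀=3/5=0.6000
P(X=j) = C(n,j)·p₀^j·(1−p₀)^(n−j); p = Σ P(X=j) over j with P(X=j) ≤ P(X=15)
p-value (two-sided) = 0.10484
At α=0.1: p ≥ α → fail to reject H₀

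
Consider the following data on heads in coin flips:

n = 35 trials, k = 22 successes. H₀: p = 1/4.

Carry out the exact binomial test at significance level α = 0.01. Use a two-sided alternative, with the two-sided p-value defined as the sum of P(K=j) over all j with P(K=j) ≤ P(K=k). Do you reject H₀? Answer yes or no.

reject H₀: yes

Exact binomial: n=35, k=22, p₀=1/4=0.2500
P(X=j) = C(n,j)·p₀^j·(1−p₀)^(n−j); p = Σ P(X=j) over j with P(X=j) ≤ P(X=22)
p-value (two-sided) = 0.00000
At α=0.01: p < α → reject H₀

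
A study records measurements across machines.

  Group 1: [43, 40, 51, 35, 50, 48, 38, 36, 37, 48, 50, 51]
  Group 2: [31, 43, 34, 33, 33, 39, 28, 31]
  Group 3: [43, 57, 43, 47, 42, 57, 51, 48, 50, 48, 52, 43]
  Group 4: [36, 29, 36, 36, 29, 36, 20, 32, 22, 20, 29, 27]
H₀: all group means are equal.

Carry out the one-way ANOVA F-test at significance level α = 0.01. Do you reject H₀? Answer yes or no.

reject H₀: yes

Group means [43.92, 34.00, 48.42, 29.33], grand mean 39.364
SSB = Σnᵢ(x̄ᵢ−x̄)² = 2669.682; SSW = ΣΣ(x−x̄ᵢ)² = 1330.500
MSB = 2669.682/3 = 889.8939; MSW = 1330.500/40 = 33.2625
F = MSB/MSW = 26.7537
df = (3, 40)
p-value (upper-tail) = 0.00000
At α=0.01: p < α → reject H₀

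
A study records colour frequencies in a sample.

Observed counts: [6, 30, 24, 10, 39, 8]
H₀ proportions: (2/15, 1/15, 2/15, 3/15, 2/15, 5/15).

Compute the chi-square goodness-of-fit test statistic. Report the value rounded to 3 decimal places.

test statistic = 141.030

n = 117; E_i = n·p_i = [15.60, 7.80, 15.60, 23.40, 15.60, 39.00]
χ² = (6−15.60)²/15.60 + (30−7.80)²/7.80 + (24−15.60)²/15.60 + (10−23.40)²/23.40 + (39−15.60)²/15.60 + (8−39.00)²/39.00 = 141.0299
df = 5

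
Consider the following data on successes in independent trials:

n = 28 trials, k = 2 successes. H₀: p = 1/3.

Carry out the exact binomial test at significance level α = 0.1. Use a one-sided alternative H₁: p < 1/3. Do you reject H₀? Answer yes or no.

reject H₀: yes

Exact binomial: n=28, k=2, p₀=1/3=0.3333
P(X≤2) from Σ C(n,i)·p₀^i·(1−p₀)^(n−i)
p-value (one-sided, H₁ less) = 0.00128
At α=0.1: p < α → reject H₀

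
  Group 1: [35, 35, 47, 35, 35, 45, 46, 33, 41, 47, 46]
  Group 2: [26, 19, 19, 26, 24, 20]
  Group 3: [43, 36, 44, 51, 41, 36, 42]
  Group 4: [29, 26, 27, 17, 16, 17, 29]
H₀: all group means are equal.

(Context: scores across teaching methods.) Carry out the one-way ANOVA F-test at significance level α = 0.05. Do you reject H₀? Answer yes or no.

Group means [40.45, 22.33, 41.86, 23.00], grand mean 33.323
SSB = Σnᵢ(x̄ᵢ−x̄)² = 2539.856; SSW = ΣΣ(x−x̄ᵢ)² = 776.918
MSB = 2539.856/3 = 846.6188; MSW = 776.918/27 = 28.7747
F = MSB/MSW = 29.4223
df = (3, 27)
p-value (upper-tail) = 0.00000
At α=0.05: p < α → reject H₀

reject H₀: yes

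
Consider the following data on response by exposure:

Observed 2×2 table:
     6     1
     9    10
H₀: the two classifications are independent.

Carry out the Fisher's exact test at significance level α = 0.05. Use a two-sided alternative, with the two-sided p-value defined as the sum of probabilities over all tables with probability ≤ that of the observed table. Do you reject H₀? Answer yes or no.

reject H₀: no

Margins: r₁=7, r₂=19, c₁=15, c₂=11, n=26
p_obs = C(7,6)·C(19,9)/C(26,15); sum pmf over tables with pmf ≤ p_obs
p-value (two-sided) = 0.17826
At α=0.05: p ≥ α → fail to reject H₀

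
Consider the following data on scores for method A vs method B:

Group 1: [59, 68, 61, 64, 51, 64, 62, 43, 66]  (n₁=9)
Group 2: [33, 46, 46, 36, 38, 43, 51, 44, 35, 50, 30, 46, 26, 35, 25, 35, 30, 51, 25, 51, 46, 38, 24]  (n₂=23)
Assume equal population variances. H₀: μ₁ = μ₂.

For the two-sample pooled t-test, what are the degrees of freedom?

degrees of freedom = 30

df = n₁ + n₂ − 2 = 9 + 23 − 2 = 30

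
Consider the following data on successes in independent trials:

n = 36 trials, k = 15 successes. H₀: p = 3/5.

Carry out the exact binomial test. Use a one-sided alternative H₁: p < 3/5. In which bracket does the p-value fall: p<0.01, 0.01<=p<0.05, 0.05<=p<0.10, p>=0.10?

p-value bracket: 0.01<=p<0.05

Exact binomial: n=36, k=15, p₀=3/5=0.6000
P(X≤15) from Σ C(n,i)·p₀^i·(1−p₀)^(n−i)
p-value (one-sided, H₁ less) = 0.01997
→ bracket: 0.01<=p<0.05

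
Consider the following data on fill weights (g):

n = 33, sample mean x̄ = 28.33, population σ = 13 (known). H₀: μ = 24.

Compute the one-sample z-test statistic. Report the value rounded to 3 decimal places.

test statistic = 1.913

SE = σ/√n = 13/√33 = 2.2630
z = (x̄−μ₀)/SE = (28.33−24)/2.2630 = 1.9134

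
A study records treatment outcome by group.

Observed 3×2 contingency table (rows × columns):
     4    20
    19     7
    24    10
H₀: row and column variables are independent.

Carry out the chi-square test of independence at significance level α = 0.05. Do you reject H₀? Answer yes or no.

Row totals [24, 26, 34], col totals [47, 37], n=84
χ² = (4−13.43)²/13.43 + (20−10.57)²/10.57 + (19−14.55)²/14.55 + (7−11.45)²/11.45 + (24−19.02)²/19.02 + (10−14.98)²/14.98 = 21.0781
df = 2
p-value (upper-tail) = 0.00003
At α=0.05: p < α → reject H₀

reject H₀: yes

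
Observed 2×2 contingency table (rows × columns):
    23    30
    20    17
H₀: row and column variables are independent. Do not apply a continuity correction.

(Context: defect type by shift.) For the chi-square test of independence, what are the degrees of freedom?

df = (r−1)(c−1) = (2−1)·(2−1) = 1

degrees of freedom = 1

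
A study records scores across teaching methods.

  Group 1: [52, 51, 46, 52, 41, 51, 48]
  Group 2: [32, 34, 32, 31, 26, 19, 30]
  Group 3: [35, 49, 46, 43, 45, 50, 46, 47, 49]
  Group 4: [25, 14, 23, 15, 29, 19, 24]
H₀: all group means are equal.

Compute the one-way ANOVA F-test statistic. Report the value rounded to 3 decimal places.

Group means [48.71, 29.14, 45.56, 21.29], grand mean 36.800
SSB = Σnᵢ(x̄ᵢ−x̄)² = 3778.863; SSW = ΣΣ(x−x̄ᵢ)² = 601.937
MSB = 3778.863/3 = 1259.6212; MSW = 601.937/26 = 23.1514
F = MSB/MSW = 54.4080
df = (3, 26)

test statistic = 54.408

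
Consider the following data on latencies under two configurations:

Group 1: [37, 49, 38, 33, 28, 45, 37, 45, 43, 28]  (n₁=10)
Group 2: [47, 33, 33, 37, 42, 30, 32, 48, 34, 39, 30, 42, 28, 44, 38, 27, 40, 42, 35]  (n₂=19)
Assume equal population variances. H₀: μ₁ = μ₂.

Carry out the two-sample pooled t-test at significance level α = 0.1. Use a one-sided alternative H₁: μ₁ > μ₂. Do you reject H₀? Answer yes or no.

reject H₀: no

x̄₁=38.300, s₁=7.227, n₁=10
x̄₂=36.895, s₂=6.271, n₂=19
s_p² = [9·7.227² + 18·6.271²]/27 = 43.6255
SE = √(s_p²·(1/10+1/19)) = 2.5804
t = (38.300−36.895)/2.5804 = 0.5446
df = 27
p-value (one-sided, H₁ greater) = 0.29525
At α=0.1: p ≥ α → fail to reject H₀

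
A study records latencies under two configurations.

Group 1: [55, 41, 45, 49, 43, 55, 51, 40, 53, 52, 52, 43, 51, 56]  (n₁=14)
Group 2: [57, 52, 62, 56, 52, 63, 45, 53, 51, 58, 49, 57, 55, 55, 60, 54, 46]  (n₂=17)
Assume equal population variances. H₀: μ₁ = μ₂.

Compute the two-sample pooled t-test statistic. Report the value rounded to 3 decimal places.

x̄₁=49.000, s₁=5.519, n₁=14
x̄₂=54.412, s₂=5.038, n₂=17
s_p² = [13·5.519² + 16·5.038²]/29 = 27.6592
SE = √(s_p²·(1/14+1/17)) = 1.8981
t = (49.000−54.412)/1.8981 = -2.8512
df = 29

test statistic = -2.851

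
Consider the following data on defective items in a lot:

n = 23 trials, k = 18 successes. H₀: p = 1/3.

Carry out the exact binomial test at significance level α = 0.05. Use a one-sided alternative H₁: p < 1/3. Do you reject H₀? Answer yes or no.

Exact binomial: n=23, k=18, p₀=1/3=0.3333
P(X≤18) from Σ C(n,i)·p₀^i·(1−p₀)^(n−i)
p-value (one-sided, H₁ less) = 1.00000
At α=0.05: p ≥ α → fail to reject H₀

reject H₀: no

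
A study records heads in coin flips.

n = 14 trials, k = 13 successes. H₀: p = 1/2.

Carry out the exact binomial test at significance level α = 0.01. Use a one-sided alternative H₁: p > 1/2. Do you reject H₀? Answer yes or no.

Exact binomial: n=14, k=13, p₀=1/2=0.5000
P(X≥13) from Σ C(n,i)·p₀^i·(1−p₀)^(n−i)
p-value (one-sided, H₁ greater) = 0.00092
At α=0.01: p < α → reject H₀

reject H₀: yes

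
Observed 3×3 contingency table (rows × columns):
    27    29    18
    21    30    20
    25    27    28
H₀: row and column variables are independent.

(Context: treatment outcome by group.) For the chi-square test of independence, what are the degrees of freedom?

degrees of freedom = 4

df = (r−1)(c−1) = (3−1)·(3−1) = 4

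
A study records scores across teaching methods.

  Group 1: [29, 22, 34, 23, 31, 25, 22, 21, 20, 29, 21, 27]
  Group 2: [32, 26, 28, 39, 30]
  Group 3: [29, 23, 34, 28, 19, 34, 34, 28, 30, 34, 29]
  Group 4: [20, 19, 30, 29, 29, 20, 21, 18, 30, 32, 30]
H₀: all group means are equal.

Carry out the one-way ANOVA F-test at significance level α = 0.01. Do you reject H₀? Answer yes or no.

Group means [25.33, 31.00, 29.27, 25.27], grand mean 27.154
SSB = Σnᵢ(x̄ᵢ−x̄)² = 202.047; SSW = ΣΣ(x−x̄ᵢ)² = 875.030
MSB = 202.047/3 = 67.3489; MSW = 875.030/35 = 25.0009
F = MSB/MSW = 2.6939
df = (3, 35)
p-value (upper-tail) = 0.06094
At α=0.01: p ≥ α → fail to reject H₀

reject H₀: no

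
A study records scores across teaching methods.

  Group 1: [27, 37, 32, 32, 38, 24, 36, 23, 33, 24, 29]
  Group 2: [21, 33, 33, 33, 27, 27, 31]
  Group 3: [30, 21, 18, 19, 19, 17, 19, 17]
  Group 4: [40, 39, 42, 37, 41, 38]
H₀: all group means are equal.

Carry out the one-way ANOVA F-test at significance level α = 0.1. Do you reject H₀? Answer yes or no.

Group means [30.45, 29.29, 20.00, 39.50], grand mean 29.281
SSB = Σnᵢ(x̄ᵢ−x̄)² = 1330.813; SSW = ΣΣ(x−x̄ᵢ)² = 561.656
MSB = 1330.813/3 = 443.6043; MSW = 561.656/28 = 20.0591
F = MSB/MSW = 22.1148
df = (3, 28)
p-value (upper-tail) = 0.00000
At α=0.1: p < α → reject H₀

reject H₀: yes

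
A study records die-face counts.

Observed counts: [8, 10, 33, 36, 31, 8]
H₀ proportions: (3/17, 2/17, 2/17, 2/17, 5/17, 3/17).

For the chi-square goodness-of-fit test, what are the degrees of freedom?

df = k − 1 = 6 − 1 = 5

degrees of freedom = 5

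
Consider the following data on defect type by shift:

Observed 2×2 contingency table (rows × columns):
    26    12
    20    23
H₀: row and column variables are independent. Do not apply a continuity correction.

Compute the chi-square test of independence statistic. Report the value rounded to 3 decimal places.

Row totals [38, 43], col totals [46, 35], n=81
χ² = (26−21.58)²/21.58 + (12−16.42)²/16.42 + (20−24.42)²/24.42 + (23−18.58)²/18.58 = 3.9461
df = 1

test statistic = 3.946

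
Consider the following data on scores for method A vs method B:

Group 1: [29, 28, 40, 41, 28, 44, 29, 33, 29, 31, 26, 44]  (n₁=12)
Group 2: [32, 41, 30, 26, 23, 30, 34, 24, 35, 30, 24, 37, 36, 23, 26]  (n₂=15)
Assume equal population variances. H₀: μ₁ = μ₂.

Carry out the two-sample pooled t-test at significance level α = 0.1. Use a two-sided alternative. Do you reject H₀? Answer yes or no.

reject H₀: no

x̄₁=33.500, s₁=6.762, n₁=12
x̄₂=30.067, s₂=5.688, n₂=15
s_p² = [11·6.762² + 14·5.688²]/25 = 38.2373
SE = √(s_p²·(1/12+1/15)) = 2.3949
t = (33.500−30.067)/2.3949 = 1.4336
df = 25
p-value (two-sided) = 0.16408
At α=0.1: p ≥ α → fail to reject H₀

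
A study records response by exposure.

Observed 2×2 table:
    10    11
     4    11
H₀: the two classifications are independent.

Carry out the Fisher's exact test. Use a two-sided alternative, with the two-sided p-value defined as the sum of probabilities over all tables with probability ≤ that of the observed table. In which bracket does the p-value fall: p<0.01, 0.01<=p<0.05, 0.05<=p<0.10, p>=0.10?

p-value bracket: p>=0.10

Margins: r₁=21, r₂=15, c₁=14, c₂=22, n=36
p_obs = C(21,10)·C(15,4)/C(36,14); sum pmf over tables with pmf ≤ p_obs
p-value (two-sided) = 0.30211
→ bracket: p>=0.10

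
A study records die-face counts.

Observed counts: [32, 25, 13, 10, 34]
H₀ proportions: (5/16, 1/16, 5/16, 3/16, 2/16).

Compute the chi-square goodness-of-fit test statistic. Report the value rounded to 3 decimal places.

test statistic = 93.008

n = 114; E_i = n·p_i = [35.62, 7.12, 35.62, 21.38, 14.25]
χ² = (32−35.62)²/35.62 + (25−7.12)²/7.12 + (13−35.62)²/35.62 + (10−21.38)²/21.38 + (34−14.25)²/14.25 = 93.0082
df = 4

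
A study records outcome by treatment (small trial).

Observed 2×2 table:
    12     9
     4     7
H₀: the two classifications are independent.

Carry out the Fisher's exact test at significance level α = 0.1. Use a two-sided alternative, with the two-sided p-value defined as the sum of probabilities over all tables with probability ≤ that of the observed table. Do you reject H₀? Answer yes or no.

Margins: r₁=21, r₂=11, c₁=16, c₂=16, n=32
p_obs = C(21,12)·C(11,4)/C(32,16); sum pmf over tables with pmf ≤ p_obs
p-value (two-sided) = 0.45779
At α=0.1: p ≥ α → fail to reject H₀

reject H₀: no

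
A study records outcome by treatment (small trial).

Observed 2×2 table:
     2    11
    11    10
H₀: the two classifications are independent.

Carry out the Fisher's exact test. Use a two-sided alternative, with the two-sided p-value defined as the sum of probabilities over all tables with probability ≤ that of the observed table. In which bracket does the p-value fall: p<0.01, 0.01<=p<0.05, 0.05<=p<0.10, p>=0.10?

p-value bracket: 0.05<=p<0.10

Margins: r₁=13, r₂=21, c₁=13, c₂=21, n=34
p_obs = C(13,2)·C(21,11)/C(34,13); sum pmf over tables with pmf ≤ p_obs
p-value (two-sided) = 0.06724
→ bracket: 0.05<=p<0.10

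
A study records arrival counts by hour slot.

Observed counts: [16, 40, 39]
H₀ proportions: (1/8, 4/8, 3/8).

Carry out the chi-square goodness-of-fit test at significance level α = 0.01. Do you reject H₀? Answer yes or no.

n = 95; E_i = n·p_i = [11.88, 47.50, 35.62]
χ² = (16−11.88)²/11.88 + (40−47.50)²/47.50 + (39−35.62)²/35.62 = 2.9368
df = 2
p-value (upper-tail) = 0.23029
At α=0.01: p ≥ α → fail to reject H₀

reject H₀: no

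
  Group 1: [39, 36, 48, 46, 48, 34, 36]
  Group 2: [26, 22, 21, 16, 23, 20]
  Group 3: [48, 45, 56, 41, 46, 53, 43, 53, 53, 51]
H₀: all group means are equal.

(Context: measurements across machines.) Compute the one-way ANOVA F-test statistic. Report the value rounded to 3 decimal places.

Group means [41.00, 21.33, 48.90], grand mean 39.304
SSB = Σnᵢ(x̄ᵢ−x̄)² = 2878.636; SSW = ΣΣ(x−x̄ᵢ)² = 508.233
MSB = 2878.636/2 = 1439.3181; MSW = 508.233/20 = 25.4117
F = MSB/MSW = 56.6401
df = (2, 20)

test statistic = 56.640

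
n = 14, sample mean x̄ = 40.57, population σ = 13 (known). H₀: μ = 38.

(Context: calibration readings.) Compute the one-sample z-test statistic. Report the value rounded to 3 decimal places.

test statistic = 0.740

SE = σ/√n = 13/√14 = 3.4744
z = (x̄−μ₀)/SE = (40.57−38)/3.4744 = 0.7397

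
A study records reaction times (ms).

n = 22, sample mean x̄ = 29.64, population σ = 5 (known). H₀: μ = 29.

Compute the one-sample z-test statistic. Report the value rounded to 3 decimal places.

test statistic = 0.600

SE = σ/√n = 5/√22 = 1.0660
z = (x̄−μ₀)/SE = (29.64−29)/1.0660 = 0.6004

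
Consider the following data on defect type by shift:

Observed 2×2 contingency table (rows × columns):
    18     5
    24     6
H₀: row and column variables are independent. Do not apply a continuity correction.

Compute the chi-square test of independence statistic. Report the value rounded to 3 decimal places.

Row totals [23, 30], col totals [42, 11], n=53
χ² = (18−18.23)²/18.23 + (5−4.77)²/4.77 + (24−23.77)²/23.77 + (6−6.23)²/6.23 = 0.0239
df = 1

test statistic = 0.024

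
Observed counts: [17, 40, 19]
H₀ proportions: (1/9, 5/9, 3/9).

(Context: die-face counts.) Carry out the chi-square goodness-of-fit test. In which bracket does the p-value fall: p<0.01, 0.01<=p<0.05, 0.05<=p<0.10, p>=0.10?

p-value bracket: p<0.01

n = 76; E_i = n·p_i = [8.44, 42.22, 25.33]
χ² = (17−8.44)²/8.44 + (40−42.22)²/42.22 + (19−25.33)²/25.33 = 10.3684
df = 2
p-value (upper-tail) = 0.00560
→ bracket: p<0.01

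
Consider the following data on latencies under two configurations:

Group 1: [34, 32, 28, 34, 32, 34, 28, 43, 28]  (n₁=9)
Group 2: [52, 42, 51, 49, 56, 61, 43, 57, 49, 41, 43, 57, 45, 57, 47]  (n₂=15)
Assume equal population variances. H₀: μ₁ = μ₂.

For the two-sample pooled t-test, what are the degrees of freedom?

df = n₁ + n₂ − 2 = 9 + 15 − 2 = 22

degrees of freedom = 22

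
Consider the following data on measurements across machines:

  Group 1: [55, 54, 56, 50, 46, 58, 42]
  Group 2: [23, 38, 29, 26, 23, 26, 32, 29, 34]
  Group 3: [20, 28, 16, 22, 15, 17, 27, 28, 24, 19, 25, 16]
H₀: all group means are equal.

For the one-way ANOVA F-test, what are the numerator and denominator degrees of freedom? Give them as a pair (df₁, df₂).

degrees of freedom = [2, 25]

k = 3 groups, N = 28 total
df = (k−1, N−k) = (3−1, 28−3) = (2, 25)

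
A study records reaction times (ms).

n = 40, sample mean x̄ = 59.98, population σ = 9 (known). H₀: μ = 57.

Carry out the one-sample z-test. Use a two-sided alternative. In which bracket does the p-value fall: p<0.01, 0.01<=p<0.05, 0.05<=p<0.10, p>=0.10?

SE = σ/√n = 9/√40 = 1.4230
z = (x̄−μ₀)/SE = (59.98−57)/1.4230 = 2.0941
p-value (two-sided) = 0.03625
→ bracket: 0.01<=p<0.05

p-value bracket: 0.01<=p<0.05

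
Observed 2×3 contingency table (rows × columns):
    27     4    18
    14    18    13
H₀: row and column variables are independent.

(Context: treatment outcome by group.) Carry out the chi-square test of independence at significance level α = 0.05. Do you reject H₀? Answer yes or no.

Row totals [49, 45], col totals [41, 22, 31], n=94
χ² = (27−21.37)²/21.37 + (4−11.47)²/11.47 + (18−16.16)²/16.16 + (14−19.63)²/19.63 + (18−10.53)²/10.53 + (13−14.84)²/14.84 = 13.6921
df = 2
p-value (upper-tail) = 0.00106
At α=0.05: p < α → reject H₀

reject H₀: yes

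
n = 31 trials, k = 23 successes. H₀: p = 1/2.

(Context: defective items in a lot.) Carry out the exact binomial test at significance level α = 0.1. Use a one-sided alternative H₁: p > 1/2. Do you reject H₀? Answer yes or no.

reject H₀: yes

Exact binomial: n=31, k=23, p₀=1/2=0.5000
P(X≥23) from Σ C(n,i)·p₀^i·(1−p₀)^(n−i)
p-value (one-sided, H₁ greater) = 0.00534
At α=0.1: p < α → reject H₀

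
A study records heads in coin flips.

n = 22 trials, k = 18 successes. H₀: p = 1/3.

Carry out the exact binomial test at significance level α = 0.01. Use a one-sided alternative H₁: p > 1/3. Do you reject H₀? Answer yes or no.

Exact binomial: n=22, k=18, p₀=1/3=0.3333
P(X≥18) from Σ C(n,i)·p₀^i·(1−p₀)^(n−i)
p-value (one-sided, H₁ greater) = 0.00000
At α=0.01: p < α → reject H₀

reject H₀: yes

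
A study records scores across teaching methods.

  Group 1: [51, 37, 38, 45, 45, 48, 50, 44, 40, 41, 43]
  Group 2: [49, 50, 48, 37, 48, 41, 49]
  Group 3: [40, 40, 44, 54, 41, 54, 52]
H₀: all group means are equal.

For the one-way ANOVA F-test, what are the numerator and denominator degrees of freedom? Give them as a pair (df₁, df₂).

k = 3 groups, N = 25 total
df = (k−1, N−k) = (3−1, 25−3) = (2, 22)

degrees of freedom = [2, 22]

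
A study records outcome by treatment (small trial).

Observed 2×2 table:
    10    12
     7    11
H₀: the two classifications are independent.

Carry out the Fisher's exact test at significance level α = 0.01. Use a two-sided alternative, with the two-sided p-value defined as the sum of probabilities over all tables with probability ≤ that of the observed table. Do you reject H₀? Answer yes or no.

Margins: r₁=22, r₂=18, c₁=17, c₂=23, n=40
p_obs = C(22,10)·C(18,7)/C(40,17); sum pmf over tables with pmf ≤ p_obs
p-value (two-sided) = 0.75470
At α=0.01: p ≥ α → fail to reject H₀

reject H₀: no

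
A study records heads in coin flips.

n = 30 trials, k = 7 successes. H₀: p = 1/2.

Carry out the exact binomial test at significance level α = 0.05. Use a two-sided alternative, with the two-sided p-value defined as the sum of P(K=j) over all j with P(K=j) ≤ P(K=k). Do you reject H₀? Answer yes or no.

Exact binomial: n=30, k=7, p₀=1/2=0.5000
P(X=j) = C(n,j)·p₀^j·(1−p₀)^(n−j); p = Σ P(X=j) over j with P(X=j) ≤ P(X=7)
p-value (two-sided) = 0.00522
At α=0.05: p < α → reject H₀

reject H₀: yes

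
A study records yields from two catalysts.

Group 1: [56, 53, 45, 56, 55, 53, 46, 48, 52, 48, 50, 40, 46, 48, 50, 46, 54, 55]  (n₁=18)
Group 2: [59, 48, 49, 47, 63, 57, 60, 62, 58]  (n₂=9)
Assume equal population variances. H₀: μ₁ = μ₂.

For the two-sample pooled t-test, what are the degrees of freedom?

degrees of freedom = 25

df = n₁ + n₂ − 2 = 18 + 9 − 2 = 25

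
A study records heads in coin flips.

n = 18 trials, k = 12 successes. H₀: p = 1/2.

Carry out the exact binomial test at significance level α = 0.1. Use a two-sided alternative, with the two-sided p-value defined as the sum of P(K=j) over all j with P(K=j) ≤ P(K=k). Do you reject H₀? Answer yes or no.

reject H₀: no

Exact binomial: n=18, k=12, p₀=1/2=0.5000
P(X=j) = C(n,j)·p₀^j·(1−p₀)^(n−j); p = Σ P(X=j) over j with P(X=j) ≤ P(X=12)
p-value (two-sided) = 0.23788
At α=0.1: p ≥ α → fail to reject H₀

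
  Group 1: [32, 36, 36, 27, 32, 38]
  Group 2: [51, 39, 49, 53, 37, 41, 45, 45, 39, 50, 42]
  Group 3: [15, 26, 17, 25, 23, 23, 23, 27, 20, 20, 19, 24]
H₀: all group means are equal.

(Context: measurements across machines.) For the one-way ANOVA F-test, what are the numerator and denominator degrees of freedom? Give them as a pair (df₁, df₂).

degrees of freedom = [2, 26]

k = 3 groups, N = 29 total
df = (k−1, N−k) = (3−1, 29−3) = (2, 26)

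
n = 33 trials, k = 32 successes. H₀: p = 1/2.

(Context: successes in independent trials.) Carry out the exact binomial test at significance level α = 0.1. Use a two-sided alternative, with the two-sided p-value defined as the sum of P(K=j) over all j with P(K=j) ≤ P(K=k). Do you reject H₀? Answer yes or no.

reject H₀: yes

Exact binomial: n=33, k=32, p₀=1/2=0.5000
P(X=j) = C(n,j)·p₀^j·(1−p₀)^(n−j); p = Σ P(X=j) over j with P(X=j) ≤ P(X=32)
p-value (two-sided) = 0.00000
At α=0.1: p < α → reject H₀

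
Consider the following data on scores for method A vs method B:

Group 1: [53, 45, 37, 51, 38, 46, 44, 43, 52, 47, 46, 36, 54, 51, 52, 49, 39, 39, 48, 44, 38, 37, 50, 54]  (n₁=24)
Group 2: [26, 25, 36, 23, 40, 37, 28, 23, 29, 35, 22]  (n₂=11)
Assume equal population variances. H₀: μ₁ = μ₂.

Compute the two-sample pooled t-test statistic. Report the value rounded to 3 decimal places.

test statistic = 7.194

x̄₁=45.542, s₁=6.007, n₁=24
x̄₂=29.455, s₂=6.440, n₂=11
s_p² = [23·6.007² + 10·6.440²]/33 = 37.7177
SE = √(s_p²·(1/24+1/11)) = 2.2362
t = (45.542−29.455)/2.2362 = 7.1940
df = 33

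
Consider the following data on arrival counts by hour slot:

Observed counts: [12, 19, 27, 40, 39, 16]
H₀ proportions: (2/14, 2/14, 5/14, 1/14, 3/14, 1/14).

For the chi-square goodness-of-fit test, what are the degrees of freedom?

df = k − 1 = 6 − 1 = 5

degrees of freedom = 5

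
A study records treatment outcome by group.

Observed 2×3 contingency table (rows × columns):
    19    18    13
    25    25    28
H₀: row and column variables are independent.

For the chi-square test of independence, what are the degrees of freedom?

df = (r−1)(c−1) = (2−1)·(3−1) = 2

degrees of freedom = 2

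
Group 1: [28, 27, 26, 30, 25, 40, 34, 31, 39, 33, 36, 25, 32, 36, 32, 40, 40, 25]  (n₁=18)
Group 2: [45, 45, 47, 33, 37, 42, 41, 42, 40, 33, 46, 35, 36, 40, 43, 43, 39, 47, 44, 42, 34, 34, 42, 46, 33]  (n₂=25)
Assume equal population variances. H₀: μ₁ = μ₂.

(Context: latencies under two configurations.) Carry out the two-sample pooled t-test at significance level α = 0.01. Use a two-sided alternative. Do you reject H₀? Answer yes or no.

x̄₁=32.167, s₁=5.458, n₁=18
x̄₂=40.360, s₂=4.734, n₂=25
s_p² = [17·5.458² + 24·4.734²]/41 = 25.4698
SE = √(s_p²·(1/18+1/25)) = 1.5601
t = (32.167−40.360)/1.5601 = -5.2519
df = 41
p-value (two-sided) = 0.00000
At α=0.01: p < α → reject H₀

reject H₀: yes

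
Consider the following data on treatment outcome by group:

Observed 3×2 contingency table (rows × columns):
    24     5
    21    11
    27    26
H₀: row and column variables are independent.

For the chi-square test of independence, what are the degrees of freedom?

df = (r−1)(c−1) = (3−1)·(2−1) = 2

degrees of freedom = 2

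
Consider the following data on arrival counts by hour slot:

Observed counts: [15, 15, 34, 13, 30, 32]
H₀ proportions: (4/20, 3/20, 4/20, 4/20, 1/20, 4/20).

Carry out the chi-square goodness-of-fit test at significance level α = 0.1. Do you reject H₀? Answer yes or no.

reject H₀: yes

n = 139; E_i = n·p_i = [27.80, 20.85, 27.80, 27.80, 6.95, 27.80]
χ² = (15−27.80)²/27.80 + (15−20.85)²/20.85 + (34−27.80)²/27.80 + (13−27.80)²/27.80 + (30−6.95)²/6.95 + (32−27.80)²/27.80 = 93.8777
df = 5
p-value (upper-tail) = 0.00000
At α=0.1: p < α → reject H₀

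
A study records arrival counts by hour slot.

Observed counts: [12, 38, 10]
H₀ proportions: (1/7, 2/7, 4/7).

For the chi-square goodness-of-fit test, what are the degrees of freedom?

df = k − 1 = 3 − 1 = 2

degrees of freedom = 2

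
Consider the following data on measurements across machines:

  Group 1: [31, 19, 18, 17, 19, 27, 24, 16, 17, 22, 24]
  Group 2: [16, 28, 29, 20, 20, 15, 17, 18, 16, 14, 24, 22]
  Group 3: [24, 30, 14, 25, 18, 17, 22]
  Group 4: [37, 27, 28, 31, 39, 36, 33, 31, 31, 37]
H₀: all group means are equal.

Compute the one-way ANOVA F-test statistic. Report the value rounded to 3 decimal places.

Group means [21.27, 19.92, 21.43, 33.00], grand mean 23.825
SSB = Σnᵢ(x̄ᵢ−x̄)² = 1136.962; SSW = ΣΣ(x−x̄ᵢ)² = 828.813
MSB = 1136.962/3 = 378.9874; MSW = 828.813/36 = 23.0226
F = MSB/MSW = 16.4616
df = (3, 36)

test statistic = 16.462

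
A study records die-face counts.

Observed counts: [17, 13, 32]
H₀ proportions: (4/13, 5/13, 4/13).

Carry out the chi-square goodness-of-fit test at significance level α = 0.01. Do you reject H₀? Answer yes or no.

n = 62; E_i = n·p_i = [19.08, 23.85, 19.08]
χ² = (17−19.08)²/19.08 + (13−23.85)²/23.85 + (32−19.08)²/19.08 = 13.9137
df = 2
p-value (upper-tail) = 0.00095
At α=0.01: p < α → reject H₀

reject H₀: yes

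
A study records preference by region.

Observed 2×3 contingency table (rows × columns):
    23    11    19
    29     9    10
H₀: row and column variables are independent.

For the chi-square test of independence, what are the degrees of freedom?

degrees of freedom = 2

df = (r−1)(c−1) = (2−1)·(3−1) = 2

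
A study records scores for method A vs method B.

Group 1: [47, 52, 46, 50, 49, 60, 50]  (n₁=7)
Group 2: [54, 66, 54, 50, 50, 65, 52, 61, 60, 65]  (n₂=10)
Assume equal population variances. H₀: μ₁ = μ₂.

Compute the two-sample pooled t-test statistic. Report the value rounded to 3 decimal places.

test statistic = -2.511

x̄₁=50.571, s₁=4.614, n₁=7
x̄₂=57.700, s₂=6.413, n₂=10
s_p² = [6·4.614² + 9·6.413²]/15 = 33.1876
SE = √(s_p²·(1/7+1/10)) = 2.8390
t = (50.571−57.700)/2.8390 = -2.5110
df = 15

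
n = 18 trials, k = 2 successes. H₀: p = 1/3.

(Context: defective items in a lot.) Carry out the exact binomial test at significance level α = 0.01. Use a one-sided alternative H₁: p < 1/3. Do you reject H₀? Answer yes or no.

reject H₀: no

Exact binomial: n=18, k=2, p₀=1/3=0.3333
P(X≤2) from Σ C(n,i)·p₀^i·(1−p₀)^(n−i)
p-value (one-sided, H₁ less) = 0.03265
At α=0.01: p ≥ α → fail to reject H₀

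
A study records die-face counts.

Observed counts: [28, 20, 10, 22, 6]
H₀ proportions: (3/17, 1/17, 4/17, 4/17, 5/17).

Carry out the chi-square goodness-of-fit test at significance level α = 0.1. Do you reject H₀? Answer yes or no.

reject H₀: yes

n = 86; E_i = n·p_i = [15.18, 5.06, 20.24, 20.24, 25.29]
χ² = (28−15.18)²/15.18 + (20−5.06)²/5.06 + (10−20.24)²/20.24 + (22−20.24)²/20.24 + (6−25.29)²/25.29 = 75.0124
df = 4
p-value (upper-tail) = 0.00000
At α=0.1: p < α → reject H₀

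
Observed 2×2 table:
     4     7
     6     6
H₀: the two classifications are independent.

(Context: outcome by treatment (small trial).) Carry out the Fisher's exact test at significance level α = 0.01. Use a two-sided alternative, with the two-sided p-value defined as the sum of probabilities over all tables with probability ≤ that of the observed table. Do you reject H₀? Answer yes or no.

Margins: r₁=11, r₂=12, c₁=10, c₂=13, n=23
p_obs = C(11,4)·C(12,6)/C(23,10); sum pmf over tables with pmf ≤ p_obs
p-value (two-sided) = 0.68017
At α=0.01: p ≥ α → fail to reject H₀

reject H₀: no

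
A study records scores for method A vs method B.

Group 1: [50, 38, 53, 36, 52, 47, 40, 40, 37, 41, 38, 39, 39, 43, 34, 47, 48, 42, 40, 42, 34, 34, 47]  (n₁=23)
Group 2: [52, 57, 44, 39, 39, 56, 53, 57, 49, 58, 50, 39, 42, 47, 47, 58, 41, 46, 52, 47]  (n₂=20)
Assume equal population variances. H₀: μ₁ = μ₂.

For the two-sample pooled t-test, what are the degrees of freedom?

df = n₁ + n₂ − 2 = 23 + 20 − 2 = 41

degrees of freedom = 41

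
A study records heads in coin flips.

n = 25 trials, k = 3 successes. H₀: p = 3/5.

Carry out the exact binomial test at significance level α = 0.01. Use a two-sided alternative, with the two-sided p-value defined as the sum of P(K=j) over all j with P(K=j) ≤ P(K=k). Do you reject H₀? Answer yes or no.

Exact binomial: n=25, k=3, p₀=3/5=0.6000
P(X=j) = C(n,j)·p₀^j·(1−p₀)^(n−j); p = Σ P(X=j) over j with P(X=j) ≤ P(X=3)
p-value (two-sided) = 0.00000
At α=0.01: p < α → reject H₀

reject H₀: yes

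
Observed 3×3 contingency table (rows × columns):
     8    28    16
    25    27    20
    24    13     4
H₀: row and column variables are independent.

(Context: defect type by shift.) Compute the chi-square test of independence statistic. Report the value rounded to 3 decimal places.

test statistic = 20.346

Row totals [52, 72, 41], col totals [57, 68, 40], n=165
χ² = (8−17.96)²/17.96 + (28−21.43)²/21.43 + (16−12.61)²/12.61 + (25−24.87)²/24.87 + (27−29.67)²/29.67 + (20−17.45)²/17.45 + (24−14.16)²/14.16 + (13−16.90)²/16.90 + (4−9.94)²/9.94 = 20.3458
df = 4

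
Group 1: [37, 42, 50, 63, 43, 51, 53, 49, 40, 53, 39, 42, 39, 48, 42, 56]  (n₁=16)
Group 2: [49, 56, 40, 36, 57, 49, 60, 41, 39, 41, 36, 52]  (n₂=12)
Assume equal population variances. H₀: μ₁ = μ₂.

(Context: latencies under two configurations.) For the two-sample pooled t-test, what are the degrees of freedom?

df = n₁ + n₂ − 2 = 16 + 12 − 2 = 26

degrees of freedom = 26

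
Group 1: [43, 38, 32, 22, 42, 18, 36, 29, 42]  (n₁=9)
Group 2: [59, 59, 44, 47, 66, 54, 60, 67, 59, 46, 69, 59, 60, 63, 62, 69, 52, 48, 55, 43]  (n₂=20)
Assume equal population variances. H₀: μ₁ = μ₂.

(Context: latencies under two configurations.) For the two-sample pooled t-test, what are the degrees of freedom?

degrees of freedom = 27

df = n₁ + n₂ − 2 = 9 + 20 − 2 = 27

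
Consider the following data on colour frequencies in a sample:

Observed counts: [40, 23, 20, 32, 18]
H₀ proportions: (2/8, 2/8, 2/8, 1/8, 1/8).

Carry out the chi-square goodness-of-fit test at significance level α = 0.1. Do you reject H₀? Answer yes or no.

reject H₀: yes

n = 133; E_i = n·p_i = [33.25, 33.25, 33.25, 16.62, 16.62]
χ² = (40−33.25)²/33.25 + (23−33.25)²/33.25 + (20−33.25)²/33.25 + (32−16.62)²/16.62 + (18−16.62)²/16.62 = 24.1429
df = 4
p-value (upper-tail) = 0.00007
At α=0.1: p < α → reject H₀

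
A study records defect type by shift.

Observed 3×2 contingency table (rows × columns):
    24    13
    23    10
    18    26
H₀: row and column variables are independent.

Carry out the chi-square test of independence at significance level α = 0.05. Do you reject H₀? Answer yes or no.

Row totals [37, 33, 44], col totals [65, 49], n=114
χ² = (24−21.10)²/21.10 + (13−15.90)²/15.90 + (23−18.82)²/18.82 + (10−14.18)²/14.18 + (18−25.09)²/25.09 + (26−18.91)²/18.91 = 7.7531
df = 2
p-value (upper-tail) = 0.02072
At α=0.05: p < α → reject H₀

reject H₀: yes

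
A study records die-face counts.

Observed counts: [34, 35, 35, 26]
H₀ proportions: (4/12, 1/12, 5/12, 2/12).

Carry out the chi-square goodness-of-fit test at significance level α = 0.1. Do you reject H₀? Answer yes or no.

reject H₀: yes

n = 130; E_i = n·p_i = [43.33, 10.83, 54.17, 21.67]
χ² = (34−43.33)²/43.33 + (35−10.83)²/10.83 + (35−54.17)²/54.17 + (26−21.67)²/21.67 = 63.5692
df = 3
p-value (upper-tail) = 0.00000
At α=0.1: p < α → reject H₀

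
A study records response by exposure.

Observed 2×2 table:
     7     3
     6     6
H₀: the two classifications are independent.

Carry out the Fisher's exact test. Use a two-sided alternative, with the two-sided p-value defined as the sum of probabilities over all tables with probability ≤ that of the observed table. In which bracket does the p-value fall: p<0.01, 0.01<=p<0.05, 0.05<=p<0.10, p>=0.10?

p-value bracket: p>=0.10

Margins: r₁=10, r₂=12, c₁=13, c₂=9, n=22
p_obs = C(10,7)·C(12,6)/C(22,13); sum pmf over tables with pmf ≤ p_obs
p-value (two-sided) = 0.41486
→ bracket: p>=0.10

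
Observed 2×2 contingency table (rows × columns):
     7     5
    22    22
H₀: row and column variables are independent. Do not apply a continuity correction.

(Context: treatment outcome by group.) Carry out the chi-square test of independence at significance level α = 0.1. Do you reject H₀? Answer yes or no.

reject H₀: no

Row totals [12, 44], col totals [29, 27], n=56
χ² = (7−6.21)²/6.21 + (5−5.79)²/5.79 + (22−22.79)²/22.79 + (22−21.21)²/21.21 = 0.2622
df = 1
p-value (upper-tail) = 0.60859
At α=0.1: p ≥ α → fail to reject H₀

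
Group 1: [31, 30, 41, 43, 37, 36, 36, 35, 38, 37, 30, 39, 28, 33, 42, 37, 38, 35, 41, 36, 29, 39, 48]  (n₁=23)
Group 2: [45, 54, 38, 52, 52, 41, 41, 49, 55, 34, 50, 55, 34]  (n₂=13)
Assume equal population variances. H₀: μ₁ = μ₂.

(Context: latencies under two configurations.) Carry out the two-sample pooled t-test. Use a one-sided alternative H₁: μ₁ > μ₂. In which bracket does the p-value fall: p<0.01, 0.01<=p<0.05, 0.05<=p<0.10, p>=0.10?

x̄₁=36.478, s₁=4.879, n₁=23
x̄₂=46.154, s₂=7.777, n₂=13
s_p² = [22·4.879² + 12·7.777²]/34 = 36.7480
SE = √(s_p²·(1/23+1/13)) = 2.1035
t = (36.478−46.154)/2.1035 = -4.5999
df = 34
p-value (one-sided, H₁ greater) = 0.99997
→ bracket: p>=0.10

p-value bracket: p>=0.10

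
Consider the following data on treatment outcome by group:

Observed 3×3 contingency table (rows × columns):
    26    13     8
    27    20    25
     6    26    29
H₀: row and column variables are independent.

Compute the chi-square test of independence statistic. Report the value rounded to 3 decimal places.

test statistic = 27.481

Row totals [47, 72, 61], col totals [59, 59, 62], n=180
χ² = (26−15.41)²/15.41 + (13−15.41)²/15.41 + (8−16.19)²/16.19 + (27−23.60)²/23.60 + (20−23.60)²/23.60 + (25−24.80)²/24.80 + (6−19.99)²/19.99 + (26−19.99)²/19.99 + (29−21.01)²/21.01 = 27.4806
df = 4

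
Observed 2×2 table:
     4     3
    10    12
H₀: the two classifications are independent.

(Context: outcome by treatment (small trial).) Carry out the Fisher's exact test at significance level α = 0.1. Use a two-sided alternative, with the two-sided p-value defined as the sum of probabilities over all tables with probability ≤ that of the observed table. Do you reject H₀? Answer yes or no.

Margins: r₁=7, r₂=22, c₁=14, c₂=15, n=29
p_obs = C(7,4)·C(22,10)/C(29,14); sum pmf over tables with pmf ≤ p_obs
p-value (two-sided) = 0.68166
At α=0.1: p ≥ α → fail to reject H₀

reject H₀: no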